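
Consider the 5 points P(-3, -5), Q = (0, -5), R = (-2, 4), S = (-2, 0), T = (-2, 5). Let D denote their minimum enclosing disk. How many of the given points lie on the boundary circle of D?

By Welzl's lemma the MEC is supported by two points (diametrically opposite) or three points (on a circumcircle).
The minimum enclosing circle is determined by three boundary points: P, Q, T.
Their circumcentre is (-1.5, -0.1) with r² = 26.26.
The farthest remaining point R is at distance² 17.06 ≤ 26.26.
The points at distance exactly r from the centre are P, Q, T — 3 points.

3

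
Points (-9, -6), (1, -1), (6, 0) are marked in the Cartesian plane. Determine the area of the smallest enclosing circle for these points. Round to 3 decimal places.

Call the three points A, B, C in the order given.
Side lengths²: AB² = 125, AC² = 261, BC² = 26.
Since AC² = 261 ≥ 125 + 26 = 151, the angle opposite AC is not acute, so the smallest enclosing circle has AC as diameter.
Centre = midpoint of AC = (-1.5, -3), r² = 261/4 = 65.25.
Area = π·r² = π·65.25 ≈ 204.989.

204.989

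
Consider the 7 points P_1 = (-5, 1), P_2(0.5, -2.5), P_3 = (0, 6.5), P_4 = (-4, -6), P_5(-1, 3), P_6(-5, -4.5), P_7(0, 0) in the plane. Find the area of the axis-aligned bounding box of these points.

68.75

x ranges over [-5, 0.5], width 5.5.
y ranges over [-6, 6.5], height 12.5.
Area = 5.5 × 12.5 = 68.75.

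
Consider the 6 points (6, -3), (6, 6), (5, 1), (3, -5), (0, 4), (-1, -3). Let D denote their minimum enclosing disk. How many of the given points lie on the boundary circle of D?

A smallest enclosing disk is always determined by at most three of the input points on its boundary.
The minimum enclosing circle is determined by three boundary points: (6, 6), (3, -5), (-1, -3).
Their circumcentre is (3.4, 0.8) with r² = 33.8.
The farthest remaining point (0, 4) is at distance² 21.8 ≤ 33.8.
The points at distance exactly r from the centre are (6, 6), (3, -5), (-1, -3) — 3 points.

3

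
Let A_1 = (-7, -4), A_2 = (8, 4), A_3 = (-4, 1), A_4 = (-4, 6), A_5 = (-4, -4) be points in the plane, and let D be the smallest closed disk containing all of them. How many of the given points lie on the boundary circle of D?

By Welzl's lemma the MEC is supported by two points (diametrically opposite) or three points (on a circumcircle).
The farthest pair is A_1–A_2 with squared distance 289. The circle on this segment as diameter has centre (0.5, 0) and r² = 289/4 = 72.25.
Check A_3: distance² to centre = 21.25 ≤ 72.25, so it lies inside.
All remaining points lie in this disk, and no smaller disk contains both endpoints, so this is the minimum enclosing circle.
The points at distance exactly r from the centre are A_1, A_2 — 2 points.

2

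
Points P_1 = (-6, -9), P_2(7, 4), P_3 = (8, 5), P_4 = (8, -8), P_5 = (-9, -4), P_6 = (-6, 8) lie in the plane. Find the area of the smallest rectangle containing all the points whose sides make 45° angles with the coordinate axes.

420

In coordinates u = x + y, v = x − y the rectangle is axis-aligned; the map (x,y)→(u,v) scales areas by 2.
u-values: -15, 11, 13, 0, -13, 2; range = 13 − (-15) = 28.
v-values: 3, 3, 3, 16, -5, -14; range = 16 − (-14) = 30.
Area = (28 × 30) / 2 = 420.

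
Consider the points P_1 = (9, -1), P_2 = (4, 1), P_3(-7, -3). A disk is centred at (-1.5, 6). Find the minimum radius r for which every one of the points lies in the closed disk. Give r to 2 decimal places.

The required radius is the distance from (-1.5, 6) to the farthest point.
Squared distances: 159.25, 55.25, 111.25.
Maximum is 159.25, attained at P_1.
r = √(159.25) ≈ 12.62.

12.62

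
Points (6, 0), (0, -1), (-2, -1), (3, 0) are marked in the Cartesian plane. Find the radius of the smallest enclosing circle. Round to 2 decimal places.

The farthest pair is (6, 0)–(-2, -1) with squared distance 65. The circle on this segment as diameter has centre (2, -0.5) and r² = 65/4 = 16.25.
Check (0, -1): distance² to centre = 4.25 ≤ 16.25, so it lies inside.
All remaining points lie in this disk, and no smaller disk contains both endpoints, so this is the minimum enclosing circle.
r = √(16.25) ≈ 4.03.

4.03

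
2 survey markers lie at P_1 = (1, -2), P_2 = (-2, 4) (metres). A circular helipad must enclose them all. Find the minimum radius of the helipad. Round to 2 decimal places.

3.35

The smallest circle enclosing two points has them as diameter endpoints.
Centre = midpoint = (-0.5, 1); r² = |P_1P_2|²/4 = 45/4 = 11.25.
r = √(11.25) ≈ 3.35.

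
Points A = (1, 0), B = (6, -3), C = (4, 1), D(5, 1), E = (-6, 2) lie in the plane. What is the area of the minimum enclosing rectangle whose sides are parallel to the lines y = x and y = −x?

In coordinates u = x + y, v = x − y the rectangle is axis-aligned; the map (x,y)→(u,v) scales areas by 2.
u-values: 1, 3, 5, 6, -4; range = 6 − (-4) = 10.
v-values: 1, 9, 3, 4, -8; range = 9 − (-8) = 17.
Area = (10 × 17) / 2 = 85.

85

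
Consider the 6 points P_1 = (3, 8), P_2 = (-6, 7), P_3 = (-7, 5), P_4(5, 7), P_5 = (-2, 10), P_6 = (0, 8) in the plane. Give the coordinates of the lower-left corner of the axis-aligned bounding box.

x-range [-7, 5], y-range [5, 10].
The lower-left corner is (-7, 5).

(-7, 5)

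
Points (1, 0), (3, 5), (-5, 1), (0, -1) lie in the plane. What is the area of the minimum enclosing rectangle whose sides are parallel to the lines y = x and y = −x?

In coordinates u = x + y, v = x − y the rectangle is axis-aligned; the map (x,y)→(u,v) scales areas by 2.
u-values: 1, 8, -4, -1; range = 8 − (-4) = 12.
v-values: 1, -2, -6, 1; range = 1 − (-6) = 7.
Area = (12 × 7) / 2 = 42.

42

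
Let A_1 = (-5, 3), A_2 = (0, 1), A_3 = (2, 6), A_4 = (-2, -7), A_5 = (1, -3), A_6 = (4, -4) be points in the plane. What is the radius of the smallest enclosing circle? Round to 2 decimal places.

A smallest enclosing disk is always determined by at most three of the input points on its boundary.
The farthest pair is A_3–A_4 with squared distance 185. The circle on this segment as diameter has centre (0, -0.5) and r² = 185/4 = 46.25.
Check A_1: distance² to centre = 37.25 ≤ 46.25, so it lies inside.
All remaining points lie in this disk, and no smaller disk contains both endpoints, so this is the minimum enclosing circle.
r = √(46.25) ≈ 6.80.

6.80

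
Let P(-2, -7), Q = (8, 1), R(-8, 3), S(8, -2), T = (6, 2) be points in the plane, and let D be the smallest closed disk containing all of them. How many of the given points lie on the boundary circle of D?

2

A smallest enclosing disk is always determined by at most three of the input points on its boundary.
The farthest pair is R–S with squared distance 281. The circle on this segment as diameter has centre (0, 0.5) and r² = 281/4 = 70.25.
Check P: distance² to centre = 60.25 ≤ 70.25, so it lies inside.
All remaining points lie in this disk, and no smaller disk contains both endpoints, so this is the minimum enclosing circle.
The points at distance exactly r from the centre are R, S — 2 points.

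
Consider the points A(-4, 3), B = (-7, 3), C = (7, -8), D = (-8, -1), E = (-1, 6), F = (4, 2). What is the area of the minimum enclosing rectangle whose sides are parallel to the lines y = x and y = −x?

187.5

In coordinates u = x + y, v = x − y the rectangle is axis-aligned; the map (x,y)→(u,v) scales areas by 2.
u-values: -1, -4, -1, -9, 5, 6; range = 6 − (-9) = 15.
v-values: -7, -10, 15, -7, -7, 2; range = 15 − (-10) = 25.
Area = (15 × 25) / 2 = 187.5.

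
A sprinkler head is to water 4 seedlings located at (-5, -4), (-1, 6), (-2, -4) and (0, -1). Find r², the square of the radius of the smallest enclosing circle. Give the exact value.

The minimum enclosing circle of a finite set is fixed by two of the points (as a diameter) or three (as a circumcircle).
The farthest pair is (-5, -4)–(-1, 6) with squared distance 116. The circle on this segment as diameter has centre (-3, 1) and r² = 116/4 = 29.
Check (-2, -4): distance² to centre = 26 ≤ 29, so it lies inside.
All remaining points lie in this disk, and no smaller disk contains both endpoints, so this is the minimum enclosing circle.

29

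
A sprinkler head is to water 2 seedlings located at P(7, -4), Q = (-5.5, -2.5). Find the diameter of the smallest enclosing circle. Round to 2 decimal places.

The smallest circle enclosing two points has them as diameter endpoints.
Centre = midpoint = (0.75, -3.25); r² = |PQ|²/4 = 158.5/4 = 39.625.
Diameter = 2r = 2√(39.625) ≈ 12.59.

12.59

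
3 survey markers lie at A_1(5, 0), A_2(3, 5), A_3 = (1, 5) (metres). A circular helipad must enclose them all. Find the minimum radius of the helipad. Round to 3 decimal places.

Side lengths²: A_1A_2² = 29, A_1A_3² = 41, A_2A_3² = 4.
Since A_1A_3² = 41 ≥ 29 + 4 = 33, the angle opposite A_1A_3 is not acute, so the smallest enclosing circle has A_1A_3 as diameter.
Centre = midpoint of A_1A_3 = (3, 2.5), r² = 41/4 = 10.25.
r = √(10.25) ≈ 3.202.

3.202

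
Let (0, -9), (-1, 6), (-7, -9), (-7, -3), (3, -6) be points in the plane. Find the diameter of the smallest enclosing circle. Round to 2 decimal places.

16.19

By Welzl's lemma the MEC is supported by two points (diametrically opposite) or three points (on a circumcircle).
The minimum enclosing circle is determined by three boundary points: (0, -9), (-1, 6), (-7, -9).
Their circumcentre is (-3.5, -1.7) with r² = 65.54.
The farthest remaining point (3, -6) is at distance² 60.74 ≤ 65.54.
Diameter = 2r = 2√(65.54) ≈ 16.19.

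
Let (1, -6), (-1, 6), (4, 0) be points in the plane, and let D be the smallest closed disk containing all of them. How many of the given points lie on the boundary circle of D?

Call the three points A, B, C in the order given.
Side lengths²: AB² = 148, AC² = 45, BC² = 61.
Since AB² = 148 ≥ 61 + 45 = 106, the angle opposite AB is not acute, so the smallest enclosing circle has AB as diameter.
Centre = midpoint of AB = (0, 0), r² = 148/4 = 37.
The points at distance exactly r from the centre are (1, -6), (-1, 6) — 2 points.

2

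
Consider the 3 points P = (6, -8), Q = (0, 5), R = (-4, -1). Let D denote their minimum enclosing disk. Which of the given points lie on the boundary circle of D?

P, Q

Side lengths²: PQ² = 205, PR² = 149, QR² = 52.
Since PQ² = 205 ≥ 149 + 52 = 201, the angle opposite PQ is not acute, so the smallest enclosing circle has PQ as diameter.
Centre = midpoint of PQ = (3, -1.5), r² = 205/4 = 51.25.
The points at distance exactly r from the centre are P, Q — 2 points.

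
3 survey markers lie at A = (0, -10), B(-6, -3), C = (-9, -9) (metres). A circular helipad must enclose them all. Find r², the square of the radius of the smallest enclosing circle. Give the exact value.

Side lengths²: AB² = 85, AC² = 82, BC² = 45.
Since AB² = 85 < 82 + 45 = 127, the triangle is acute, so the smallest enclosing circle is the circumcircle.
Circumcentre = (-163/38, -289/38), r² = 17425/722.

17425/722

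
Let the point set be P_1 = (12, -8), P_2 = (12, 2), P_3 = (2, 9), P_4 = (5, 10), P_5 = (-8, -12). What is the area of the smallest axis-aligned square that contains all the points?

The bounding box has width 20 and height 22.
An axis-aligned square enclosing the set must have side ≥ max(width, height).
So the minimum side is max(20, 22) = 22.
Area = 22² = 484.

484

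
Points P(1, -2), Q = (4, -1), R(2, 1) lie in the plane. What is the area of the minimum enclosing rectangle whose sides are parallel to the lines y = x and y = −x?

8

In coordinates u = x + y, v = x − y the rectangle is axis-aligned; the map (x,y)→(u,v) scales areas by 2.
u-values: -1, 3, 3; range = 3 − (-1) = 4.
v-values: 3, 5, 1; range = 5 − 1 = 4.
Area = (4 × 4) / 2 = 8.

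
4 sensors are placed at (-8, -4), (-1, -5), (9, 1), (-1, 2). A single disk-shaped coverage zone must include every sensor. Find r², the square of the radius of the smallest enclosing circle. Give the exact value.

The farthest pair is (-8, -4)–(9, 1) with squared distance 314. The circle on this segment as diameter has centre (0.5, -1.5) and r² = 314/4 = 78.5.
Check (-1, -5): distance² to centre = 14.5 ≤ 78.5, so it lies inside.
All remaining points lie in this disk, and no smaller disk contains both endpoints, so this is the minimum enclosing circle.

78.5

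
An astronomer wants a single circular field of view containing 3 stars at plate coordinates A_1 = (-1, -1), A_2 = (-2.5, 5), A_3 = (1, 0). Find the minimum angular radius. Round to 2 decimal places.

3.13

Side lengths²: A_1A_2² = 38.25, A_1A_3² = 5, A_2A_3² = 37.25.
Since A_1A_2² = 38.25 < 37.25 + 5 = 42.25, the triangle is acute, so the smallest enclosing circle is the circumcircle.
Circumcentre = (-47/36, 19/9), r² = 12665/1296.
r = √(12665/1296) ≈ 3.13.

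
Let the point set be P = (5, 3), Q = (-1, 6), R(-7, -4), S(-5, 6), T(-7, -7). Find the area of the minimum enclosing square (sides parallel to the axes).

169

The bounding box has width 12 and height 13.
An axis-aligned square enclosing the set must have side ≥ max(width, height).
So the minimum side is max(12, 13) = 13.
Area = 13² = 169.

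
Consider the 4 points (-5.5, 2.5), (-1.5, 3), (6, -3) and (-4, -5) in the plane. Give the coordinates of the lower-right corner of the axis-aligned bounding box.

(6, -5)

x-range [-5.5, 6], y-range [-5, 3].
The lower-right corner is (6, -5).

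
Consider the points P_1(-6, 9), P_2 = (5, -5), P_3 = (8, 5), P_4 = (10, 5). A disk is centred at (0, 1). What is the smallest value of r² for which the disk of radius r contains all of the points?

116

The required radius is the distance from (0, 1) to the farthest point.
Squared distances: 100, 61, 80, 116.
Maximum is 116, attained at P_4.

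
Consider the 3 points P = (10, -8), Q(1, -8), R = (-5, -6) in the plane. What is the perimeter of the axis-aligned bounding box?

34

Width = max x − min x = 10 − (-5) = 15.
Height = max y − min y = -6 − (-8) = 2.
Perimeter = 2(15 + 2) = 34.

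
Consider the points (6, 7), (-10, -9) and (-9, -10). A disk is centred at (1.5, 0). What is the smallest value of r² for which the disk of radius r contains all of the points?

The required radius is the distance from (1.5, 0) to the farthest point.
Squared distances: 69.25, 213.25, 210.25.
Maximum is 213.25, attained at (-10, -9).

213.25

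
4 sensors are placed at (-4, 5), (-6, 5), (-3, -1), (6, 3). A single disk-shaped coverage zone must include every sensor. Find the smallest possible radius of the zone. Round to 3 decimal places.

By Welzl's lemma the MEC is supported by two points (diametrically opposite) or three points (on a circumcircle).
The farthest pair is (-6, 5)–(6, 3) with squared distance 148. The circle on this segment as diameter has centre (0, 4) and r² = 148/4 = 37.
Check (-4, 5): distance² to centre = 17 ≤ 37, so it lies inside.
All remaining points lie in this disk, and no smaller disk contains both endpoints, so this is the minimum enclosing circle.
r = √37 ≈ 6.083.

6.083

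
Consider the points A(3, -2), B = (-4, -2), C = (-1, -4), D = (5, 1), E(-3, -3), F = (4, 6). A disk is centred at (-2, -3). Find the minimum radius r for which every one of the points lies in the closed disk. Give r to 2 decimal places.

The required radius is the distance from (-2, -3) to the farthest point.
Squared distances: 26, 5, 2, 65, 1, 117.
Maximum is 117, attained at F.
r = √117 ≈ 10.82.

10.82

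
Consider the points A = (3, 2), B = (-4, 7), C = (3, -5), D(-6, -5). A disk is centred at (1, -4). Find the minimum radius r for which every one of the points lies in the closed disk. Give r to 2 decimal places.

12.08

The required radius is the distance from (1, -4) to the farthest point.
Squared distances: 40, 146, 5, 50.
Maximum is 146, attained at B.
r = √146 ≈ 12.08.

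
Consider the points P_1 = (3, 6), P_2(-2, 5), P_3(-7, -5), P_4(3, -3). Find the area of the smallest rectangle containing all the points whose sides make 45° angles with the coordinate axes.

136.5

In coordinates u = x + y, v = x − y the rectangle is axis-aligned; the map (x,y)→(u,v) scales areas by 2.
u-values: 9, 3, -12, 0; range = 9 − (-12) = 21.
v-values: -3, -7, -2, 6; range = 6 − (-7) = 13.
Area = (21 × 13) / 2 = 136.5.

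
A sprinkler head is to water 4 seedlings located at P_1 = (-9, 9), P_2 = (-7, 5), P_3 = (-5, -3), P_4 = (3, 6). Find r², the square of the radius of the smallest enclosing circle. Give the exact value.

12325/242

A smallest enclosing disk is always determined by at most three of the input points on its boundary.
The minimum enclosing circle is determined by three boundary points: P_1, P_3, P_4.
Their circumcentre is (-85/22, 89/22) with r² = 12325/242.
The farthest remaining point P_2 is at distance² 2601/242 ≤ 12325/242.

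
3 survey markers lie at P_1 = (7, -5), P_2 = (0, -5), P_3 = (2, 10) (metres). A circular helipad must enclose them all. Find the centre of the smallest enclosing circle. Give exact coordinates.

Side lengths²: P_1P_2² = 49, P_1P_3² = 250, P_2P_3² = 229.
Since P_1P_3² = 250 < 229 + 49 = 278, the triangle is acute, so the smallest enclosing circle is the circumcircle.
Circumcentre = (3.5, 13/6), r² = 1145/18.
Centre = (3.5, 13/6).

(3.5, 13/6)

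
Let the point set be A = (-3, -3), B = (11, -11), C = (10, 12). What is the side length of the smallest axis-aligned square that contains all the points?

The bounding box has width 14 and height 23.
An axis-aligned square enclosing the set must have side ≥ max(width, height).
So the minimum side is max(14, 23) = 23.

23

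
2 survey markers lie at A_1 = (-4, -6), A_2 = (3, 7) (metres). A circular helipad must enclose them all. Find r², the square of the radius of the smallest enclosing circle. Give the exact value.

The smallest circle enclosing two points has them as diameter endpoints.
Centre = midpoint = (-0.5, 0.5); r² = |A_1A_2|²/4 = 218/4 = 54.5.

54.5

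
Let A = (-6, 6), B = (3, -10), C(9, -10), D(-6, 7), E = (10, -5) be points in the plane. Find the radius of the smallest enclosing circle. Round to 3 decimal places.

The minimum enclosing circle of a finite set is fixed by two of the points (as a diameter) or three (as a circumcircle).
The farthest pair is C–D with squared distance 514. The circle on this segment as diameter has centre (1.5, -1.5) and r² = 514/4 = 128.5.
Check A: distance² to centre = 112.5 ≤ 128.5, so it lies inside.
All remaining points lie in this disk, and no smaller disk contains both endpoints, so this is the minimum enclosing circle.
r = √(128.5) ≈ 11.336.

11.336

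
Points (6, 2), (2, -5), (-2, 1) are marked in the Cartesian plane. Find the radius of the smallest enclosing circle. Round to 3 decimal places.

4.507

Call the three points A, B, C in the order given.
Side lengths²: AB² = 65, AC² = 65, BC² = 52.
Since AC² = 65 < 65 + 52 = 117, the triangle is acute, so the smallest enclosing circle is the circumcircle.
Circumcentre = (2.25, -0.5), r² = 20.3125.
r = √(20.3125) ≈ 4.507.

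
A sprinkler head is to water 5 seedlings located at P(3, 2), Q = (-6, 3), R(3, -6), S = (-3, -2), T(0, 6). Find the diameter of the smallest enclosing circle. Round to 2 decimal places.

13.04

A smallest enclosing disk is always determined by at most three of the input points on its boundary.
The minimum enclosing circle is determined by three boundary points: Q, R, T.
Their circumcentre is (-0.5, -0.5) with r² = 42.5.
The farthest remaining point P is at distance² 18.5 ≤ 42.5.
Diameter = 2r = 2√(42.5) ≈ 13.04.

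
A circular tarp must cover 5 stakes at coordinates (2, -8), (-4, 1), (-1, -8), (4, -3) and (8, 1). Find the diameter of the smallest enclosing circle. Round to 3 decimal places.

13.416

The minimum enclosing circle of a finite set is fixed by two of the points (as a diameter) or three (as a circumcircle).
The minimum enclosing circle is determined by three boundary points: (-4, 1), (-1, -8), (8, 1).
Their circumcentre is (2, -2) with r² = 45.
The farthest remaining point (2, -8) is at distance² 36 ≤ 45.
Diameter = 2r = 2√45 ≈ 13.416.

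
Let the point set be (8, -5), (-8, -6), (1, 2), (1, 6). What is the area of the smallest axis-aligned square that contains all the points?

256

The bounding box has width 16 and height 12.
An axis-aligned square enclosing the set must have side ≥ max(width, height).
So the minimum side is max(16, 12) = 16.
Area = 16² = 256.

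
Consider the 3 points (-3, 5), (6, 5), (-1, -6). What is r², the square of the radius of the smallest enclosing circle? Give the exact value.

Call the three points A, B, C in the order given.
Side lengths²: AB² = 81, AC² = 125, BC² = 170.
Since BC² = 170 < 125 + 81 = 206, the triangle is acute, so the smallest enclosing circle is the circumcircle.
Circumcentre = (1.5, 3/22), r² = 10625/242.

10625/242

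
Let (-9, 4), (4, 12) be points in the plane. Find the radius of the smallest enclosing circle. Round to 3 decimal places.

The smallest circle enclosing two points has them as diameter endpoints.
Centre = midpoint = (-2.5, 8); r² = |(-9, 4)−(4, 12)|²/4 = 233/4 = 58.25.
r = √(58.25) ≈ 7.632.

7.632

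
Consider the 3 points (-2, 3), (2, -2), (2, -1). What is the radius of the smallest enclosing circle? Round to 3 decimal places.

Call the three points A, B, C in the order given.
Side lengths²: AB² = 41, AC² = 32, BC² = 1.
Since AB² = 41 ≥ 32 + 1 = 33, the angle opposite AB is not acute, so the smallest enclosing circle has AB as diameter.
Centre = midpoint of AB = (0, 0.5), r² = 41/4 = 10.25.
r = √(10.25) ≈ 3.202.

3.202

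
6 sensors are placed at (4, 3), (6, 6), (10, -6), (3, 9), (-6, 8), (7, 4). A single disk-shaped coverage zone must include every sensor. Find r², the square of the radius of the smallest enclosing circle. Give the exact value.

113

A smallest enclosing disk is always determined by at most three of the input points on its boundary.
The farthest pair is (10, -6)–(-6, 8) with squared distance 452. The circle on this segment as diameter has centre (2, 1) and r² = 452/4 = 113.
Check (4, 3): distance² to centre = 8 ≤ 113, so it lies inside.
All remaining points lie in this disk, and no smaller disk contains both endpoints, so this is the minimum enclosing circle.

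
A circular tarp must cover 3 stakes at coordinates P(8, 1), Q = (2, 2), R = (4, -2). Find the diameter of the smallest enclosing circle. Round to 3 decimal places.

Side lengths²: PQ² = 37, PR² = 25, QR² = 20.
Since PQ² = 37 < 25 + 20 = 45, the triangle is acute, so the smallest enclosing circle is the circumcircle.
Circumcentre = (54/11, 21/22), r² = 4625/484.
Diameter = 2r = 2√(4625/484) ≈ 6.182.

6.182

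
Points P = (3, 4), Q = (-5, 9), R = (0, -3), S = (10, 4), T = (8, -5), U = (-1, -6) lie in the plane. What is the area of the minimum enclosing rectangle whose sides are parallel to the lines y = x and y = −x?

In coordinates u = x + y, v = x − y the rectangle is axis-aligned; the map (x,y)→(u,v) scales areas by 2.
u-values: 7, 4, -3, 14, 3, -7; range = 14 − (-7) = 21.
v-values: -1, -14, 3, 6, 13, 5; range = 13 − (-14) = 27.
Area = (21 × 27) / 2 = 283.5.

283.5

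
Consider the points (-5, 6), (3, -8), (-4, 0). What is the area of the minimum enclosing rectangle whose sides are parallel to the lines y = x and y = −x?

66

In coordinates u = x + y, v = x − y the rectangle is axis-aligned; the map (x,y)→(u,v) scales areas by 2.
u-values: 1, -5, -4; range = 1 − (-5) = 6.
v-values: -11, 11, -4; range = 11 − (-11) = 22.
Area = (6 × 22) / 2 = 66.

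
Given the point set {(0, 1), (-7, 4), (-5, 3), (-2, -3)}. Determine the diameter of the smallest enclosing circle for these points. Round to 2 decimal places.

The minimum enclosing circle is determined by three boundary points: (0, 1), (-7, 4), (-2, -3).
Their circumcentre is (-73/17, 11/17) with r² = 5365/289.
The farthest remaining point (-5, 3) is at distance² 1744/289 ≤ 5365/289.
Diameter = 2r = 2√(5365/289) ≈ 8.62.

8.62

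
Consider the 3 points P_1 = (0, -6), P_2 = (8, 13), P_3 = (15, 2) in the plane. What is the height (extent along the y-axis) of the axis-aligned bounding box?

max y = 13, min y = -6, so height = 19.

19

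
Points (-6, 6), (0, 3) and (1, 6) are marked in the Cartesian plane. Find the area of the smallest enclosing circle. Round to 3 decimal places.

39.270

Call the three points A, B, C in the order given.
Side lengths²: AB² = 45, AC² = 49, BC² = 10.
Since AC² = 49 < 45 + 10 = 55, the triangle is acute, so the smallest enclosing circle is the circumcircle.
Circumcentre = (-2.5, 5.5), r² = 12.5.
Area = π·r² = π·12.5 ≈ 39.270.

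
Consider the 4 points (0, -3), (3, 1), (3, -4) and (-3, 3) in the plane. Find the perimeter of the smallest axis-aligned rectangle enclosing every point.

26

Width = max x − min x = 3 − (-3) = 6.
Height = max y − min y = 3 − (-4) = 7.
Perimeter = 2(6 + 7) = 26.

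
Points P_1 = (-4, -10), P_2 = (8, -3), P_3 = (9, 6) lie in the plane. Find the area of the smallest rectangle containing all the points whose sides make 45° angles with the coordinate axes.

116

In coordinates u = x + y, v = x − y the rectangle is axis-aligned; the map (x,y)→(u,v) scales areas by 2.
u-values: -14, 5, 15; range = 15 − (-14) = 29.
v-values: 6, 11, 3; range = 11 − 3 = 8.
Area = (29 × 8) / 2 = 116.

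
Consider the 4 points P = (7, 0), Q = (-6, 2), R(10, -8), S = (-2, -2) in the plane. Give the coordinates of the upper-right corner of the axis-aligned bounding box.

x-range [-6, 10], y-range [-8, 2].
The upper-right corner is (10, 2).

(10, 2)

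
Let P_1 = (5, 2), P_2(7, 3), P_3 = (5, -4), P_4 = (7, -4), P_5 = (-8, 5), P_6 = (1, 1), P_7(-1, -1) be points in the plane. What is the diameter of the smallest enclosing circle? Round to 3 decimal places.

17.493

A smallest enclosing disk is always determined by at most three of the input points on its boundary.
The farthest pair is P_4–P_5 with squared distance 306. The circle on this segment as diameter has centre (-0.5, 0.5) and r² = 306/4 = 76.5.
Check P_1: distance² to centre = 32.5 ≤ 76.5, so it lies inside.
All remaining points lie in this disk, and no smaller disk contains both endpoints, so this is the minimum enclosing circle.
Diameter = 2r = 2√(76.5) ≈ 17.493.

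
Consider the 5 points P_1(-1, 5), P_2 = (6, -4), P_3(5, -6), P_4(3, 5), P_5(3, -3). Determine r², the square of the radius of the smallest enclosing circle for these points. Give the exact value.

39.25

By Welzl's lemma the MEC is supported by two points (diametrically opposite) or three points (on a circumcircle).
The farthest pair is P_1–P_3 with squared distance 157. The circle on this segment as diameter has centre (2, -0.5) and r² = 157/4 = 39.25.
Check P_2: distance² to centre = 28.25 ≤ 39.25, so it lies inside.
All remaining points lie in this disk, and no smaller disk contains both endpoints, so this is the minimum enclosing circle.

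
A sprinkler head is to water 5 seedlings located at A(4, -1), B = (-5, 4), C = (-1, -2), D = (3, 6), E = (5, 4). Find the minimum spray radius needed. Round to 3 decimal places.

5.250

By Welzl's lemma the MEC is supported by two points (diametrically opposite) or three points (on a circumcircle).
The minimum enclosing circle is determined by three boundary points: A, B, E.
Their circumcentre is (0, 2.4) with r² = 27.56.
The farthest remaining point D is at distance² 21.96 ≤ 27.56.
r = √(27.56) ≈ 5.250.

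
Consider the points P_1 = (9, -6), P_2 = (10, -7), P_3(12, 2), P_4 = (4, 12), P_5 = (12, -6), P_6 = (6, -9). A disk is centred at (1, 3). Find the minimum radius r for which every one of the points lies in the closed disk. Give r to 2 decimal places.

The required radius is the distance from (1, 3) to the farthest point.
Squared distances: 145, 181, 122, 90, 202, 169.
Maximum is 202, attained at P_5.
r = √202 ≈ 14.21.

14.21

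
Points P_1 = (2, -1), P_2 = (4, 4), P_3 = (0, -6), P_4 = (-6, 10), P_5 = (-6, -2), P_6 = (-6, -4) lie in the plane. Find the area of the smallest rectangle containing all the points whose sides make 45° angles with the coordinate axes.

In coordinates u = x + y, v = x − y the rectangle is axis-aligned; the map (x,y)→(u,v) scales areas by 2.
u-values: 1, 8, -6, 4, -8, -10; range = 8 − (-10) = 18.
v-values: 3, 0, 6, -16, -4, -2; range = 6 − (-16) = 22.
Area = (18 × 22) / 2 = 198.

198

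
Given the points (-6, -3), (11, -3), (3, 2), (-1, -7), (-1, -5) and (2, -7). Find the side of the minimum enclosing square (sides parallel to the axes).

The bounding box has width 17 and height 9.
An axis-aligned square enclosing the set must have side ≥ max(width, height).
So the minimum side is max(17, 9) = 17.

17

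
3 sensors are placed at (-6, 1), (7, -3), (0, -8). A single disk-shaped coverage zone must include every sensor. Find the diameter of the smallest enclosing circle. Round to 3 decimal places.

Call the three points A, B, C in the order given.
Side lengths²: AB² = 185, AC² = 117, BC² = 74.
Since AB² = 185 < 117 + 74 = 191, the triangle is acute, so the smallest enclosing circle is the circumcircle.
Circumcentre = (27/62, -75/62), r² = 88985/1922.
Diameter = 2r = 2√(88985/1922) ≈ 13.609.

13.609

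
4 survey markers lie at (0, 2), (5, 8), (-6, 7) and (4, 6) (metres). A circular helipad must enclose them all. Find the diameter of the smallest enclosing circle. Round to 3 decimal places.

11.045

The farthest pair is (5, 8)–(-6, 7) with squared distance 122. The circle on this segment as diameter has centre (-0.5, 7.5) and r² = 122/4 = 30.5.
Check (0, 2): distance² to centre = 30.5 ≤ 30.5, so it lies inside.
All remaining points lie in this disk, and no smaller disk contains both endpoints, so this is the minimum enclosing circle.
Diameter = 2r = 2√(30.5) ≈ 11.045.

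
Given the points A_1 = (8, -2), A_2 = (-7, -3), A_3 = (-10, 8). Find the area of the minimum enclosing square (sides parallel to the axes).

324

The bounding box has width 18 and height 11.
An axis-aligned square enclosing the set must have side ≥ max(width, height).
So the minimum side is max(18, 11) = 18.
Area = 18² = 324.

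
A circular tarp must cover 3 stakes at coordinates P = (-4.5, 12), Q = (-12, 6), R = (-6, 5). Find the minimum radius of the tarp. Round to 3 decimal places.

Side lengths²: PQ² = 92.25, PR² = 51.25, QR² = 37.
Since PQ² = 92.25 ≥ 51.25 + 37 = 88.25, the angle opposite PQ is not acute, so the smallest enclosing circle has PQ as diameter.
Centre = midpoint of PQ = (-8.25, 9), r² = 92.25/4 = 23.0625.
r = √(23.0625) ≈ 4.802.

4.802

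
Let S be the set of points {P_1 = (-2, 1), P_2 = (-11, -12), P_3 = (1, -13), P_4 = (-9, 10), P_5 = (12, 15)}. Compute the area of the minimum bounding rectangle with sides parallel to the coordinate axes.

x ranges over [-11, 12], width 23.
y ranges over [-13, 15], height 28.
Area = 23 × 28 = 644.

644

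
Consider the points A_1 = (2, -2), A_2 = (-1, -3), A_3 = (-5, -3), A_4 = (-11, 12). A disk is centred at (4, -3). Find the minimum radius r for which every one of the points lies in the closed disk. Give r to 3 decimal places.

21.213

The required radius is the distance from (4, -3) to the farthest point.
Squared distances: 5, 25, 81, 450.
Maximum is 450, attained at A_4.
r = √450 ≈ 21.213.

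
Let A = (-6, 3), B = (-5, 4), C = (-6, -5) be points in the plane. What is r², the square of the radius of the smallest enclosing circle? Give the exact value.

20.5

Side lengths²: AB² = 2, AC² = 64, BC² = 82.
Since BC² = 82 ≥ 64 + 2 = 66, the angle opposite BC is not acute, so the smallest enclosing circle has BC as diameter.
Centre = midpoint of BC = (-5.5, -0.5), r² = 82/4 = 20.5.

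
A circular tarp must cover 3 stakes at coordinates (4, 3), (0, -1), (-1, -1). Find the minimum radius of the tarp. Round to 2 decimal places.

3.20

Call the three points A, B, C in the order given.
Side lengths²: AB² = 32, AC² = 41, BC² = 1.
Since AC² = 41 ≥ 32 + 1 = 33, the angle opposite AC is not acute, so the smallest enclosing circle has AC as diameter.
Centre = midpoint of AC = (1.5, 1), r² = 41/4 = 10.25.
r = √(10.25) ≈ 3.20.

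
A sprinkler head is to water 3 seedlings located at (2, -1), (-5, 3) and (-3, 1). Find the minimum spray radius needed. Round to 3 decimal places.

Call the three points A, B, C in the order given.
Side lengths²: AB² = 65, AC² = 29, BC² = 8.
Since AB² = 65 ≥ 29 + 8 = 37, the angle opposite AB is not acute, so the smallest enclosing circle has AB as diameter.
Centre = midpoint of AB = (-1.5, 1), r² = 65/4 = 16.25.
r = √(16.25) ≈ 4.031.

4.031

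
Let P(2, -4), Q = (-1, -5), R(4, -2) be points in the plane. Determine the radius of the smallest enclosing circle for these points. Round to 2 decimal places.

Side lengths²: PQ² = 10, PR² = 8, QR² = 34.
Since QR² = 34 ≥ 10 + 8 = 18, the angle opposite QR is not acute, so the smallest enclosing circle has QR as diameter.
Centre = midpoint of QR = (1.5, -3.5), r² = 34/4 = 8.5.
r = √(8.5) ≈ 2.92.

2.92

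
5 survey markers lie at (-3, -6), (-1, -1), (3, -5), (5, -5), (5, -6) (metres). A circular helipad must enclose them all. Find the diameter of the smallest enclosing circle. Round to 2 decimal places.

8.41

By Welzl's lemma the MEC is supported by two points (diametrically opposite) or three points (on a circumcircle).
The minimum enclosing circle is determined by three boundary points: (-3, -6), (-1, -1), (5, -6).
Their circumcentre is (1, -4.7) with r² = 17.69.
The farthest remaining point (5, -5) is at distance² 16.09 ≤ 17.69.
Diameter = 2r = 2√(17.69) ≈ 8.41.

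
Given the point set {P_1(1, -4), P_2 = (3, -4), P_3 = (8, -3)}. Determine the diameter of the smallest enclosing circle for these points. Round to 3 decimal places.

Side lengths²: P_1P_2² = 4, P_1P_3² = 50, P_2P_3² = 26.
Since P_1P_3² = 50 ≥ 26 + 4 = 30, the angle opposite P_1P_3 is not acute, so the smallest enclosing circle has P_1P_3 as diameter.
Centre = midpoint of P_1P_3 = (4.5, -3.5), r² = 50/4 = 12.5.
Diameter = 2r = 2√(12.5) ≈ 7.071.

7.071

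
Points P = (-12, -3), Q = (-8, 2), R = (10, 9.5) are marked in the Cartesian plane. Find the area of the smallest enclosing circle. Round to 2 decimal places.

502.85

Side lengths²: PQ² = 41, PR² = 640.25, QR² = 380.25.
Since PR² = 640.25 ≥ 380.25 + 41 = 421.25, the angle opposite PR is not acute, so the smallest enclosing circle has PR as diameter.
Centre = midpoint of PR = (-1, 3.25), r² = 640.25/4 = 160.0625.
Area = π·r² = π·160.0625 ≈ 502.85.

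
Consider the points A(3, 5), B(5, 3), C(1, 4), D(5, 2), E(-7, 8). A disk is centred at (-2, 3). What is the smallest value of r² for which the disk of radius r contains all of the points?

The required radius is the distance from (-2, 3) to the farthest point.
Squared distances: 29, 49, 10, 50, 50.
Maximum is 50, attained at D.

50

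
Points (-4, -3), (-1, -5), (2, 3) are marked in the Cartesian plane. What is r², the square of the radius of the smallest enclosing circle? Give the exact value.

18.98

Call the three points A, B, C in the order given.
Side lengths²: AB² = 13, AC² = 72, BC² = 73.
Since BC² = 73 < 72 + 13 = 85, the triangle is acute, so the smallest enclosing circle is the circumcircle.
Circumcentre = (-0.3, -0.7), r² = 18.98.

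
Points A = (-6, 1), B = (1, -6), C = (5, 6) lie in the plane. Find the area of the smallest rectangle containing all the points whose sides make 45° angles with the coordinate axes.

112

In coordinates u = x + y, v = x − y the rectangle is axis-aligned; the map (x,y)→(u,v) scales areas by 2.
u-values: -5, -5, 11; range = 11 − (-5) = 16.
v-values: -7, 7, -1; range = 7 − (-7) = 14.
Area = (16 × 14) / 2 = 112.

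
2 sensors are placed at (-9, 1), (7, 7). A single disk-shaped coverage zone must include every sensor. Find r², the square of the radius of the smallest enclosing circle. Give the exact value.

73

The smallest circle enclosing two points has them as diameter endpoints.
Centre = midpoint = (-1, 4); r² = |(-9, 1)−(7, 7)|²/4 = 292/4 = 73.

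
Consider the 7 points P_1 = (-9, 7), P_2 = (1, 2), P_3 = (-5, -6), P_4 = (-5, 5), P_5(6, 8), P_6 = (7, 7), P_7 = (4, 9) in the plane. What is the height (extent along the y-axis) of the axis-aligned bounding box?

max y = 9, min y = -6, so height = 15.

15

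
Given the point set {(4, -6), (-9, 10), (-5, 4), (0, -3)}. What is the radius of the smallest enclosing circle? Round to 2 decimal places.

10.31

The minimum enclosing circle of a finite set is fixed by two of the points (as a diameter) or three (as a circumcircle).
The farthest pair is (4, -6)–(-9, 10) with squared distance 425. The circle on this segment as diameter has centre (-2.5, 2) and r² = 425/4 = 106.25.
Check (-5, 4): distance² to centre = 10.25 ≤ 106.25, so it lies inside.
All remaining points lie in this disk, and no smaller disk contains both endpoints, so this is the minimum enclosing circle.
r = √(106.25) ≈ 10.31.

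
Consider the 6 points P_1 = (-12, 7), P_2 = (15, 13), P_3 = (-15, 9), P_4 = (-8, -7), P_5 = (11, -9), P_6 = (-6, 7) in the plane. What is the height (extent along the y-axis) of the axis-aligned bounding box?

max y = 13, min y = -9, so height = 22.

22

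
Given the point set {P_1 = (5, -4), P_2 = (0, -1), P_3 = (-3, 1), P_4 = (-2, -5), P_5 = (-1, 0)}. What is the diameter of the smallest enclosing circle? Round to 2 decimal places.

The farthest pair is P_1–P_3 with squared distance 89. The circle on this segment as diameter has centre (1, -1.5) and r² = 89/4 = 22.25.
Check P_2: distance² to centre = 1.25 ≤ 22.25, so it lies inside.
All remaining points lie in this disk, and no smaller disk contains both endpoints, so this is the minimum enclosing circle.
Diameter = 2r = 2√(22.25) ≈ 9.43.

9.43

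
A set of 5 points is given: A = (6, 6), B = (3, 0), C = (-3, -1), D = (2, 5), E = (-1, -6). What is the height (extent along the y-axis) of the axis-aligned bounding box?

max y = 6, min y = -6, so height = 12.

12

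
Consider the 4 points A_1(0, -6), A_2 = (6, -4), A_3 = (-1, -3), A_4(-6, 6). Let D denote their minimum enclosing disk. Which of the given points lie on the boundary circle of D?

A_2, A_4

A smallest enclosing disk is always determined by at most three of the input points on its boundary.
The farthest pair is A_2–A_4 with squared distance 244. The circle on this segment as diameter has centre (0, 1) and r² = 244/4 = 61.
Check A_1: distance² to centre = 49 ≤ 61, so it lies inside.
All remaining points lie in this disk, and no smaller disk contains both endpoints, so this is the minimum enclosing circle.
The points at distance exactly r from the centre are A_2, A_4 — 2 points.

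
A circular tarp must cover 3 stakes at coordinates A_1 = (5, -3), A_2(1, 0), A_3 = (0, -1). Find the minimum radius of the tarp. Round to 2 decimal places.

2.69

Side lengths²: A_1A_2² = 25, A_1A_3² = 29, A_2A_3² = 2.
Since A_1A_3² = 29 ≥ 25 + 2 = 27, the angle opposite A_1A_3 is not acute, so the smallest enclosing circle has A_1A_3 as diameter.
Centre = midpoint of A_1A_3 = (2.5, -2), r² = 29/4 = 7.25.
r = √(7.25) ≈ 2.69.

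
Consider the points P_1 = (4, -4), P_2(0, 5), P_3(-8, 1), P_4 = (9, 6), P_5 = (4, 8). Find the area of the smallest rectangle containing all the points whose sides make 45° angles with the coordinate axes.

187

In coordinates u = x + y, v = x − y the rectangle is axis-aligned; the map (x,y)→(u,v) scales areas by 2.
u-values: 0, 5, -7, 15, 12; range = 15 − (-7) = 22.
v-values: 8, -5, -9, 3, -4; range = 8 − (-9) = 17.
Area = (22 × 17) / 2 = 187.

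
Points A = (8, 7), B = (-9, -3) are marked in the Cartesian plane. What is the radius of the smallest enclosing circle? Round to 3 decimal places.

The smallest circle enclosing two points has them as diameter endpoints.
Centre = midpoint = (-0.5, 2); r² = |AB|²/4 = 389/4 = 97.25.
r = √(97.25) ≈ 9.862.

9.862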